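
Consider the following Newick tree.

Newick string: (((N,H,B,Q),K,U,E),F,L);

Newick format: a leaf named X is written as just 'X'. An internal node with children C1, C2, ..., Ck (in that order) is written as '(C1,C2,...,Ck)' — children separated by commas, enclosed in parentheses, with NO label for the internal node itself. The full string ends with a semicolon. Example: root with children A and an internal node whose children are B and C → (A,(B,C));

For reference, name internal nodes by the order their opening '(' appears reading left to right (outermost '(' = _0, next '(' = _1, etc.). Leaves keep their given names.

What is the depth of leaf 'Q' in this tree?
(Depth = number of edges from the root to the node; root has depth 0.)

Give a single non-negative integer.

Newick: (((N,H,B,Q),K,U,E),F,L);
Naming internals by '(' encounter order: outermost '(' = _0, next = _1, ...
Query node: Q
Path from root: _0 -> _1 -> _2 -> Q
Depth of Q: 3 (number of edges from root)

Answer: 3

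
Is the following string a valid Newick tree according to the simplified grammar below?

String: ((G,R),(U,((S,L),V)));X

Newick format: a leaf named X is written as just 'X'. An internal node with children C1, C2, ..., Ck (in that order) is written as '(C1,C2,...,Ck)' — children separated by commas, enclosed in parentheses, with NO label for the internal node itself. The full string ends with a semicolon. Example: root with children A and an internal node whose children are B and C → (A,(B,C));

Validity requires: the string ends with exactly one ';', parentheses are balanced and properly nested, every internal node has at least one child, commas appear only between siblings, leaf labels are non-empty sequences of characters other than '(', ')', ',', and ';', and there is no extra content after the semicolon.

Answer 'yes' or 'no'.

Input: ((G,R),(U,((S,L),V)));X
Paren balance: 5 '(' vs 5 ')' OK
Ends with single ';': False
Full parse: FAILS (must end with ;)
Valid: False

Answer: no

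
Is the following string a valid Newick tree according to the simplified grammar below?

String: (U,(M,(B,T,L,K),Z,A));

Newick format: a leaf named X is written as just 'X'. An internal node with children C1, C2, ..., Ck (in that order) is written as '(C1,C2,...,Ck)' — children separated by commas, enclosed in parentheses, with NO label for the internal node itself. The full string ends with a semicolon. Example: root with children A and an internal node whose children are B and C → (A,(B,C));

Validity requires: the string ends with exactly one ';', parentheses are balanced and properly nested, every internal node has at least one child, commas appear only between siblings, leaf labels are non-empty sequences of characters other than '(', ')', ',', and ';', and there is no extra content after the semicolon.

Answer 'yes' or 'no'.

Answer: yes

Derivation:
Input: (U,(M,(B,T,L,K),Z,A));
Paren balance: 3 '(' vs 3 ')' OK
Ends with single ';': True
Full parse: OK
Valid: True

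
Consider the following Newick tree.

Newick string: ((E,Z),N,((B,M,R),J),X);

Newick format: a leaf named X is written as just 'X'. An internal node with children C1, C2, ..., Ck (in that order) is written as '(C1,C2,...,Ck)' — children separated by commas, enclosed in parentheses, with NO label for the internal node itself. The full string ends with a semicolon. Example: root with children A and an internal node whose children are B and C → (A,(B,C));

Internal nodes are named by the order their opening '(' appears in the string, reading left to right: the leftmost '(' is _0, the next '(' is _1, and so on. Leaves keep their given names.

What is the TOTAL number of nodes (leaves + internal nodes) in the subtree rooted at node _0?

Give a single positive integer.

Answer: 12

Derivation:
Newick: ((E,Z),N,((B,M,R),J),X);
Locate _0: it is the '(' at position 0 (the 1st '(' reading left to right).
Query: subtree rooted at _0
_0: subtree_size = 1 + 11
  _1: subtree_size = 1 + 2
    E: subtree_size = 1 + 0
    Z: subtree_size = 1 + 0
  N: subtree_size = 1 + 0
  _2: subtree_size = 1 + 5
    _3: subtree_size = 1 + 3
      B: subtree_size = 1 + 0
      M: subtree_size = 1 + 0
      R: subtree_size = 1 + 0
    J: subtree_size = 1 + 0
  X: subtree_size = 1 + 0
Total subtree size of _0: 12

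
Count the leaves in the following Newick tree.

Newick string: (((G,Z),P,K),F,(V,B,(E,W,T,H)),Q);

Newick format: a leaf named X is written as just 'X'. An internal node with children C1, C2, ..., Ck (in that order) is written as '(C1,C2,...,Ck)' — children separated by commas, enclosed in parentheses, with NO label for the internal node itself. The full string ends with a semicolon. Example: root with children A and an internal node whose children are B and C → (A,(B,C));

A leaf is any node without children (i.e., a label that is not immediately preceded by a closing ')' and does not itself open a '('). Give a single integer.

Answer: 12

Derivation:
Newick: (((G,Z),P,K),F,(V,B,(E,W,T,H)),Q);
Scan left-to-right; a leaf is any maximal label run not followed by '(':
  pos 3: leaf 'G' → count = 1
  pos 5: leaf 'Z' → count = 2
  pos 8: leaf 'P' → count = 3
  pos 10: leaf 'K' → count = 4
  pos 13: leaf 'F' → count = 5
  pos 16: leaf 'V' → count = 6
  pos 18: leaf 'B' → count = 7
  pos 21: leaf 'E' → count = 8
  pos 23: leaf 'W' → count = 9
  pos 25: leaf 'T' → count = 10
  pos 27: leaf 'H' → count = 11
  pos 31: leaf 'Q' → count = 12
Total leaves: 12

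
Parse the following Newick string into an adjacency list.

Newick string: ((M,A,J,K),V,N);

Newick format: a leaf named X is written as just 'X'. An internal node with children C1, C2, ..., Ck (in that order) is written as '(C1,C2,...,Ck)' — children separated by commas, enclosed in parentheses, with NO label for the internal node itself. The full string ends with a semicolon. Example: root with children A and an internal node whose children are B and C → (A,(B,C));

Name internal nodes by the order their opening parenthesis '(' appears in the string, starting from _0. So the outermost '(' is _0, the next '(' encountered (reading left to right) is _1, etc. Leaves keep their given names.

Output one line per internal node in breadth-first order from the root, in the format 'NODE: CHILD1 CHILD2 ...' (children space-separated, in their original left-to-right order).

Input: ((M,A,J,K),V,N);
Scanning left-to-right, naming '(' by encounter order:
  pos 0: '(' -> open internal node _0 (depth 1)
  pos 1: '(' -> open internal node _1 (depth 2)
  pos 9: ')' -> close internal node _1 (now at depth 1)
  pos 14: ')' -> close internal node _0 (now at depth 0)
Total internal nodes: 2
BFS adjacency from root:
  _0: _1 V N
  _1: M A J K

Answer: _0: _1 V N
_1: M A J K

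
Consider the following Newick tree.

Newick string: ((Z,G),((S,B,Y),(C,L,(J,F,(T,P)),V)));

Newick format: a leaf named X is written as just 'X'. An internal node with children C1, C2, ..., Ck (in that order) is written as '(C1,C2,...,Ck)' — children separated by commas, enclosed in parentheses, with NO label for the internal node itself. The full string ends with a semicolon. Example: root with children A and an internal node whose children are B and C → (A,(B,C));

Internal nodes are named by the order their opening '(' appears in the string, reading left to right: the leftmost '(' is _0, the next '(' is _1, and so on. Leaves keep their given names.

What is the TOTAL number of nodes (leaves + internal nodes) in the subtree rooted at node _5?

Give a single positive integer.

Answer: 6

Derivation:
Newick: ((Z,G),((S,B,Y),(C,L,(J,F,(T,P)),V)));
Locate _5: it is the '(' at position 21 (the 6th '(' reading left to right).
Query: subtree rooted at _5
_5: subtree_size = 1 + 5
  J: subtree_size = 1 + 0
  F: subtree_size = 1 + 0
  _6: subtree_size = 1 + 2
    T: subtree_size = 1 + 0
    P: subtree_size = 1 + 0
Total subtree size of _5: 6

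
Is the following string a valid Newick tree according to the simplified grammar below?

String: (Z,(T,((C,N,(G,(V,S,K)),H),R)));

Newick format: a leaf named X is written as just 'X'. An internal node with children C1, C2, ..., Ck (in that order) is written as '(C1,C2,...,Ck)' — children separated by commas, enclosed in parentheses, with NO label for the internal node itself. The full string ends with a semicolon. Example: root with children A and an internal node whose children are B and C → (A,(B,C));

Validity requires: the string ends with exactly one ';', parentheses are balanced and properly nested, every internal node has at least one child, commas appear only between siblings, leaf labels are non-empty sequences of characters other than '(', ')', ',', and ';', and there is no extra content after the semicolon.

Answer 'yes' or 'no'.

Input: (Z,(T,((C,N,(G,(V,S,K)),H),R)));
Paren balance: 6 '(' vs 6 ')' OK
Ends with single ';': True
Full parse: OK
Valid: True

Answer: yes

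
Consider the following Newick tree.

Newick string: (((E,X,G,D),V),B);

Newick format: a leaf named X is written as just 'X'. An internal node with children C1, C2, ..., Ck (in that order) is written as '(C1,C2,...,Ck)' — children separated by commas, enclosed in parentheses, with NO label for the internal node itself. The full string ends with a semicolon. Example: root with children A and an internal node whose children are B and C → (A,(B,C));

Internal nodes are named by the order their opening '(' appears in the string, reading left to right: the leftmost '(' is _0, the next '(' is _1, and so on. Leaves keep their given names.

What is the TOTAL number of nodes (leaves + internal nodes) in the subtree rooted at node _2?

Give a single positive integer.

Newick: (((E,X,G,D),V),B);
Locate _2: it is the '(' at position 2 (the 3rd '(' reading left to right).
Query: subtree rooted at _2
_2: subtree_size = 1 + 4
  E: subtree_size = 1 + 0
  X: subtree_size = 1 + 0
  G: subtree_size = 1 + 0
  D: subtree_size = 1 + 0
Total subtree size of _2: 5

Answer: 5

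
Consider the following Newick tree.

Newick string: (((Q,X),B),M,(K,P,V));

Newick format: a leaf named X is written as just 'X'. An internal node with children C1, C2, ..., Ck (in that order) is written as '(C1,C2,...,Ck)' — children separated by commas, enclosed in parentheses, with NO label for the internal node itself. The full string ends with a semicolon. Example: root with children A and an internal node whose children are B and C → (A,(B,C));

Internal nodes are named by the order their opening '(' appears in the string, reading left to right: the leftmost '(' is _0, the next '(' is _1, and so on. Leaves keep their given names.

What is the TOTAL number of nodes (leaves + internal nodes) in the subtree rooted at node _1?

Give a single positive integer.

Newick: (((Q,X),B),M,(K,P,V));
Locate _1: it is the '(' at position 1 (the 2nd '(' reading left to right).
Query: subtree rooted at _1
_1: subtree_size = 1 + 4
  _2: subtree_size = 1 + 2
    Q: subtree_size = 1 + 0
    X: subtree_size = 1 + 0
  B: subtree_size = 1 + 0
Total subtree size of _1: 5

Answer: 5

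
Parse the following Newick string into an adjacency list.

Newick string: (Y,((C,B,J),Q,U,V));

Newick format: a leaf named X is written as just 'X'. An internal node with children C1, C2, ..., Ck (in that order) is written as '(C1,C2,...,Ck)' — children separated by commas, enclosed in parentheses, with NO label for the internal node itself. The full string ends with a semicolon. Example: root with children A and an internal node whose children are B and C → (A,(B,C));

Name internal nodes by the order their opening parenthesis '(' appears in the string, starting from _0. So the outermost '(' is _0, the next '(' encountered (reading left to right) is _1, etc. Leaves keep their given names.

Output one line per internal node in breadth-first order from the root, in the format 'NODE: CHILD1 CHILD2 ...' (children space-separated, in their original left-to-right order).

Answer: _0: Y _1
_1: _2 Q U V
_2: C B J

Derivation:
Input: (Y,((C,B,J),Q,U,V));
Scanning left-to-right, naming '(' by encounter order:
  pos 0: '(' -> open internal node _0 (depth 1)
  pos 3: '(' -> open internal node _1 (depth 2)
  pos 4: '(' -> open internal node _2 (depth 3)
  pos 10: ')' -> close internal node _2 (now at depth 2)
  pos 17: ')' -> close internal node _1 (now at depth 1)
  pos 18: ')' -> close internal node _0 (now at depth 0)
Total internal nodes: 3
BFS adjacency from root:
  _0: Y _1
  _1: _2 Q U V
  _2: C B J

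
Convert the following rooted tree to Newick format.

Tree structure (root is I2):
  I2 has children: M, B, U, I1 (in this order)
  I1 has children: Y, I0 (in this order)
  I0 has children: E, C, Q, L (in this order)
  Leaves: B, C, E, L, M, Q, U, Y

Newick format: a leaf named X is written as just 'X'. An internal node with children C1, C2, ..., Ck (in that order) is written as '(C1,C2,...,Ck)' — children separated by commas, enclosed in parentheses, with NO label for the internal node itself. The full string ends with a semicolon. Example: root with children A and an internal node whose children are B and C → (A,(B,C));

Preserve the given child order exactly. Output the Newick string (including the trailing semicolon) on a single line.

internal I2 with children ['M', 'B', 'U', 'I1']
  leaf 'M' → 'M'
  leaf 'B' → 'B'
  leaf 'U' → 'U'
  internal I1 with children ['Y', 'I0']
    leaf 'Y' → 'Y'
    internal I0 with children ['E', 'C', 'Q', 'L']
      leaf 'E' → 'E'
      leaf 'C' → 'C'
      leaf 'Q' → 'Q'
      leaf 'L' → 'L'
    → '(E,C,Q,L)'
  → '(Y,(E,C,Q,L))'
→ '(M,B,U,(Y,(E,C,Q,L)))'
Final: (M,B,U,(Y,(E,C,Q,L)));

Answer: (M,B,U,(Y,(E,C,Q,L)));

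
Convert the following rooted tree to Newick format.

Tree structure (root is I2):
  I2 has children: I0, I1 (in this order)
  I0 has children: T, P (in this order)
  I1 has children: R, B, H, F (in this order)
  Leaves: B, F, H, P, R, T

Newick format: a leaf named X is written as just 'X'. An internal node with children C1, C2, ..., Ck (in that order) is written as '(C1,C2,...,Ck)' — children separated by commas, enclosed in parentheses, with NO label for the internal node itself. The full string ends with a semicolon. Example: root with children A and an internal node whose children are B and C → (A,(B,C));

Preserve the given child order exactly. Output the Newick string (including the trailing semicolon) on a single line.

internal I2 with children ['I0', 'I1']
  internal I0 with children ['T', 'P']
    leaf 'T' → 'T'
    leaf 'P' → 'P'
  → '(T,P)'
  internal I1 with children ['R', 'B', 'H', 'F']
    leaf 'R' → 'R'
    leaf 'B' → 'B'
    leaf 'H' → 'H'
    leaf 'F' → 'F'
  → '(R,B,H,F)'
→ '((T,P),(R,B,H,F))'
Final: ((T,P),(R,B,H,F));

Answer: ((T,P),(R,B,H,F));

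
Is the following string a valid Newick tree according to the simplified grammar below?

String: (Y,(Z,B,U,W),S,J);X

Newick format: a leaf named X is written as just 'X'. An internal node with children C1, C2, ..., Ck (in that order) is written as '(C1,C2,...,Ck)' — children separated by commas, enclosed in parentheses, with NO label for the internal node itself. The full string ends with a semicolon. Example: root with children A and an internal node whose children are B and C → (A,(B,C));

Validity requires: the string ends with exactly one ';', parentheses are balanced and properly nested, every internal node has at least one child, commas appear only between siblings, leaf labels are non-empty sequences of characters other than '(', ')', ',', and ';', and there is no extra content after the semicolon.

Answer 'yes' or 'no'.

Answer: no

Derivation:
Input: (Y,(Z,B,U,W),S,J);X
Paren balance: 2 '(' vs 2 ')' OK
Ends with single ';': False
Full parse: FAILS (must end with ;)
Valid: False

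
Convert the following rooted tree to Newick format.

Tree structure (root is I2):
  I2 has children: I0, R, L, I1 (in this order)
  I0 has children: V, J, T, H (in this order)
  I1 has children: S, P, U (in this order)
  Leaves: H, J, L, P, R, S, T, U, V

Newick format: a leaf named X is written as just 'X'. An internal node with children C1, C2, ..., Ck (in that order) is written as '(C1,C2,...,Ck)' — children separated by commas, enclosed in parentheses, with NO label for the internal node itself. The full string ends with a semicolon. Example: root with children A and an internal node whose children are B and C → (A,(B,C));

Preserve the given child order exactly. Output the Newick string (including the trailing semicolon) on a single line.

internal I2 with children ['I0', 'R', 'L', 'I1']
  internal I0 with children ['V', 'J', 'T', 'H']
    leaf 'V' → 'V'
    leaf 'J' → 'J'
    leaf 'T' → 'T'
    leaf 'H' → 'H'
  → '(V,J,T,H)'
  leaf 'R' → 'R'
  leaf 'L' → 'L'
  internal I1 with children ['S', 'P', 'U']
    leaf 'S' → 'S'
    leaf 'P' → 'P'
    leaf 'U' → 'U'
  → '(S,P,U)'
→ '((V,J,T,H),R,L,(S,P,U))'
Final: ((V,J,T,H),R,L,(S,P,U));

Answer: ((V,J,T,H),R,L,(S,P,U));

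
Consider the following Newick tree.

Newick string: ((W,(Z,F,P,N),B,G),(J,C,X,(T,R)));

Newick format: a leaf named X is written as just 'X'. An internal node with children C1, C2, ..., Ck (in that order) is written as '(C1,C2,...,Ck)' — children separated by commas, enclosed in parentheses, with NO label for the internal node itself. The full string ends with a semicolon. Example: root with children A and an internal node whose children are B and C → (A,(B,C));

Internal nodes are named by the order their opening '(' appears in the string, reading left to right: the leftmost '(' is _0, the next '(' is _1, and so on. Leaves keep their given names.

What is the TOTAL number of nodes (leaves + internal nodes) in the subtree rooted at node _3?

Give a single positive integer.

Answer: 7

Derivation:
Newick: ((W,(Z,F,P,N),B,G),(J,C,X,(T,R)));
Locate _3: it is the '(' at position 19 (the 4th '(' reading left to right).
Query: subtree rooted at _3
_3: subtree_size = 1 + 6
  J: subtree_size = 1 + 0
  C: subtree_size = 1 + 0
  X: subtree_size = 1 + 0
  _4: subtree_size = 1 + 2
    T: subtree_size = 1 + 0
    R: subtree_size = 1 + 0
Total subtree size of _3: 7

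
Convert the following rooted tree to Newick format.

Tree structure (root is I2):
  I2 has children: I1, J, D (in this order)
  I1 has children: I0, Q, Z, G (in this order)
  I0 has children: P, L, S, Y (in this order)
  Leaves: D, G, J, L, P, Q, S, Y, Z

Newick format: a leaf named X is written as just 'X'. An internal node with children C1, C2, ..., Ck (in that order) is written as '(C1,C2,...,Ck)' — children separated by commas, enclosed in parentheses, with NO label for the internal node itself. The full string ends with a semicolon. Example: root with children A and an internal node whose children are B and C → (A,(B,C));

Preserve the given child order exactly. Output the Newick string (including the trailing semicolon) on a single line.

internal I2 with children ['I1', 'J', 'D']
  internal I1 with children ['I0', 'Q', 'Z', 'G']
    internal I0 with children ['P', 'L', 'S', 'Y']
      leaf 'P' → 'P'
      leaf 'L' → 'L'
      leaf 'S' → 'S'
      leaf 'Y' → 'Y'
    → '(P,L,S,Y)'
    leaf 'Q' → 'Q'
    leaf 'Z' → 'Z'
    leaf 'G' → 'G'
  → '((P,L,S,Y),Q,Z,G)'
  leaf 'J' → 'J'
  leaf 'D' → 'D'
→ '(((P,L,S,Y),Q,Z,G),J,D)'
Final: (((P,L,S,Y),Q,Z,G),J,D);

Answer: (((P,L,S,Y),Q,Z,G),J,D);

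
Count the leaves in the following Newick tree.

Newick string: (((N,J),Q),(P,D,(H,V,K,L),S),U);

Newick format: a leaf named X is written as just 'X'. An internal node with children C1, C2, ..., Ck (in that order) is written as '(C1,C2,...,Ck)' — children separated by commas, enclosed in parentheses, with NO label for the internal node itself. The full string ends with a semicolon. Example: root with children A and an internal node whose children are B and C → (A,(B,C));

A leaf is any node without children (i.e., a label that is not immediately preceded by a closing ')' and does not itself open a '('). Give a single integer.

Newick: (((N,J),Q),(P,D,(H,V,K,L),S),U);
Scan left-to-right; a leaf is any maximal label run not followed by '(':
  pos 3: leaf 'N' → count = 1
  pos 5: leaf 'J' → count = 2
  pos 8: leaf 'Q' → count = 3
  pos 12: leaf 'P' → count = 4
  pos 14: leaf 'D' → count = 5
  pos 17: leaf 'H' → count = 6
  pos 19: leaf 'V' → count = 7
  pos 21: leaf 'K' → count = 8
  pos 23: leaf 'L' → count = 9
  pos 26: leaf 'S' → count = 10
  pos 29: leaf 'U' → count = 11
Total leaves: 11

Answer: 11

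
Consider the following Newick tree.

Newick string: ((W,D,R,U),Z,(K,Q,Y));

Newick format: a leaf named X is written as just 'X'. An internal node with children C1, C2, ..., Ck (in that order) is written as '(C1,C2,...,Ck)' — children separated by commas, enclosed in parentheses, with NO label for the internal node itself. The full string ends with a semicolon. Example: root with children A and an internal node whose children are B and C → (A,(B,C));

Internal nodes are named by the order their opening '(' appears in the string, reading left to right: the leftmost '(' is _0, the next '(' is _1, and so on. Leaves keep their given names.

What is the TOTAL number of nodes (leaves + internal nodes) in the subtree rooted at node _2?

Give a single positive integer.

Answer: 4

Derivation:
Newick: ((W,D,R,U),Z,(K,Q,Y));
Locate _2: it is the '(' at position 13 (the 3rd '(' reading left to right).
Query: subtree rooted at _2
_2: subtree_size = 1 + 3
  K: subtree_size = 1 + 0
  Q: subtree_size = 1 + 0
  Y: subtree_size = 1 + 0
Total subtree size of _2: 4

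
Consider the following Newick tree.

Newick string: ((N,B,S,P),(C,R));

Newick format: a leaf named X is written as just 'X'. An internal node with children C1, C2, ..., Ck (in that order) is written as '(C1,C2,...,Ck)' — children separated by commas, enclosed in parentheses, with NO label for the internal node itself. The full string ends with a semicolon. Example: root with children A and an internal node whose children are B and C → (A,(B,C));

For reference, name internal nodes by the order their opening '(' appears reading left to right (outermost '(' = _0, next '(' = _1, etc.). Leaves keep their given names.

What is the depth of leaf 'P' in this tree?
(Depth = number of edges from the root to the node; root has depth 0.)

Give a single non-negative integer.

Answer: 2

Derivation:
Newick: ((N,B,S,P),(C,R));
Naming internals by '(' encounter order: outermost '(' = _0, next = _1, ...
Query node: P
Path from root: _0 -> _1 -> P
Depth of P: 2 (number of edges from root)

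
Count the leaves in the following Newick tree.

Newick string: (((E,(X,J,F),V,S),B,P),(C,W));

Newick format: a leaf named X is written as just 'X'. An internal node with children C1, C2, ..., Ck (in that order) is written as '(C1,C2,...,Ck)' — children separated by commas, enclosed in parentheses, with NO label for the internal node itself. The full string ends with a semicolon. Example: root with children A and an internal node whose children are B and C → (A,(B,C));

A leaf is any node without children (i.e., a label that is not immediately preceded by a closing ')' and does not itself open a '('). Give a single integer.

Newick: (((E,(X,J,F),V,S),B,P),(C,W));
Scan left-to-right; a leaf is any maximal label run not followed by '(':
  pos 3: leaf 'E' → count = 1
  pos 6: leaf 'X' → count = 2
  pos 8: leaf 'J' → count = 3
  pos 10: leaf 'F' → count = 4
  pos 13: leaf 'V' → count = 5
  pos 15: leaf 'S' → count = 6
  pos 18: leaf 'B' → count = 7
  pos 20: leaf 'P' → count = 8
  pos 24: leaf 'C' → count = 9
  pos 26: leaf 'W' → count = 10
Total leaves: 10

Answer: 10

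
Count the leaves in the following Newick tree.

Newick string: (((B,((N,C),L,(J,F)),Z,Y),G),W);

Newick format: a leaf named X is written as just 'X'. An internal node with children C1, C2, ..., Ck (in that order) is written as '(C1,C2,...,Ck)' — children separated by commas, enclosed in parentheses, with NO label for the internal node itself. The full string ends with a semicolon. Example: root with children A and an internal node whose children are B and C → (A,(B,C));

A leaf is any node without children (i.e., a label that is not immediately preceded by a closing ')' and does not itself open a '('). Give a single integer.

Newick: (((B,((N,C),L,(J,F)),Z,Y),G),W);
Scan left-to-right; a leaf is any maximal label run not followed by '(':
  pos 3: leaf 'B' → count = 1
  pos 7: leaf 'N' → count = 2
  pos 9: leaf 'C' → count = 3
  pos 12: leaf 'L' → count = 4
  pos 15: leaf 'J' → count = 5
  pos 17: leaf 'F' → count = 6
  pos 21: leaf 'Z' → count = 7
  pos 23: leaf 'Y' → count = 8
  pos 26: leaf 'G' → count = 9
  pos 29: leaf 'W' → count = 10
Total leaves: 10

Answer: 10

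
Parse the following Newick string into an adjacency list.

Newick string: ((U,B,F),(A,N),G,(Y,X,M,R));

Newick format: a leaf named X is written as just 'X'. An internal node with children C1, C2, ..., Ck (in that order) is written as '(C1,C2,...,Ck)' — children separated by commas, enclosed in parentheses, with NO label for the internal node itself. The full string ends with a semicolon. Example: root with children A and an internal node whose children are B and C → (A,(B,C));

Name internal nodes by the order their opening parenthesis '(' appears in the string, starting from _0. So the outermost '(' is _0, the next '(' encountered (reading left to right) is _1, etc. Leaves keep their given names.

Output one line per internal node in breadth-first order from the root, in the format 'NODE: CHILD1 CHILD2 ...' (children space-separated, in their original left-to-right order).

Input: ((U,B,F),(A,N),G,(Y,X,M,R));
Scanning left-to-right, naming '(' by encounter order:
  pos 0: '(' -> open internal node _0 (depth 1)
  pos 1: '(' -> open internal node _1 (depth 2)
  pos 7: ')' -> close internal node _1 (now at depth 1)
  pos 9: '(' -> open internal node _2 (depth 2)
  pos 13: ')' -> close internal node _2 (now at depth 1)
  pos 17: '(' -> open internal node _3 (depth 2)
  pos 25: ')' -> close internal node _3 (now at depth 1)
  pos 26: ')' -> close internal node _0 (now at depth 0)
Total internal nodes: 4
BFS adjacency from root:
  _0: _1 _2 G _3
  _1: U B F
  _2: A N
  _3: Y X M R

Answer: _0: _1 _2 G _3
_1: U B F
_2: A N
_3: Y X M R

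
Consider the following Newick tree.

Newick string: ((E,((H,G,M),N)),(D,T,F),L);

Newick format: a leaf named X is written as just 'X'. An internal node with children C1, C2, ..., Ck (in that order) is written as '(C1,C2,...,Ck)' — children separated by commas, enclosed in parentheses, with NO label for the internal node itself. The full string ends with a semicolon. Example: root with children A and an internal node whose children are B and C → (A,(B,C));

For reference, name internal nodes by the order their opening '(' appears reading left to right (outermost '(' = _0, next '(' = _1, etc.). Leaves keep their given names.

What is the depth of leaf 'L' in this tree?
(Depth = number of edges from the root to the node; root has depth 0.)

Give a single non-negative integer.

Answer: 1

Derivation:
Newick: ((E,((H,G,M),N)),(D,T,F),L);
Naming internals by '(' encounter order: outermost '(' = _0, next = _1, ...
Query node: L
Path from root: _0 -> L
Depth of L: 1 (number of edges from root)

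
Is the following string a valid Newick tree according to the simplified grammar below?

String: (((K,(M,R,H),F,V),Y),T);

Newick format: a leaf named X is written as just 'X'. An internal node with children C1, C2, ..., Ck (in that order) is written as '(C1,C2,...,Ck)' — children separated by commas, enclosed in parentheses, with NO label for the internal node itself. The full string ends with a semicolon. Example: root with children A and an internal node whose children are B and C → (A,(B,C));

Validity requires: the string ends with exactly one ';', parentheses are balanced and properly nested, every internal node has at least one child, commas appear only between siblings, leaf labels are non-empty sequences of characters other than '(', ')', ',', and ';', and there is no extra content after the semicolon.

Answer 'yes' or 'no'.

Answer: yes

Derivation:
Input: (((K,(M,R,H),F,V),Y),T);
Paren balance: 4 '(' vs 4 ')' OK
Ends with single ';': True
Full parse: OK
Valid: True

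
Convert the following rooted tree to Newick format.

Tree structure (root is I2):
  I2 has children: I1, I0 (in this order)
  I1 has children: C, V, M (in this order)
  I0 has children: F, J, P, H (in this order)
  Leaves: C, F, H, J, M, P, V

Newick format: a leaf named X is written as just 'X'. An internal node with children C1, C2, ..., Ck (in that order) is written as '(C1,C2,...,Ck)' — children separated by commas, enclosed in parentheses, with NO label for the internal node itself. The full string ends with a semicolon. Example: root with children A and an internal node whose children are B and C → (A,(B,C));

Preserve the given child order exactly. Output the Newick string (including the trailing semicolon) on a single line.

Answer: ((C,V,M),(F,J,P,H));

Derivation:
internal I2 with children ['I1', 'I0']
  internal I1 with children ['C', 'V', 'M']
    leaf 'C' → 'C'
    leaf 'V' → 'V'
    leaf 'M' → 'M'
  → '(C,V,M)'
  internal I0 with children ['F', 'J', 'P', 'H']
    leaf 'F' → 'F'
    leaf 'J' → 'J'
    leaf 'P' → 'P'
    leaf 'H' → 'H'
  → '(F,J,P,H)'
→ '((C,V,M),(F,J,P,H))'
Final: ((C,V,M),(F,J,P,H));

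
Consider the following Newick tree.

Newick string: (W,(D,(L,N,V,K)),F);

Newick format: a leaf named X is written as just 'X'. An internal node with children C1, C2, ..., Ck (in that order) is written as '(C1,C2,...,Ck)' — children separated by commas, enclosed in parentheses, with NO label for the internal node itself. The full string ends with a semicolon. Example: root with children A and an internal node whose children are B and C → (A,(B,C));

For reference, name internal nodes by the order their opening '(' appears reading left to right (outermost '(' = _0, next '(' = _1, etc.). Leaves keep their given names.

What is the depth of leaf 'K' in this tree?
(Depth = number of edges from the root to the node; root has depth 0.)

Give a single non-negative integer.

Newick: (W,(D,(L,N,V,K)),F);
Naming internals by '(' encounter order: outermost '(' = _0, next = _1, ...
Query node: K
Path from root: _0 -> _1 -> _2 -> K
Depth of K: 3 (number of edges from root)

Answer: 3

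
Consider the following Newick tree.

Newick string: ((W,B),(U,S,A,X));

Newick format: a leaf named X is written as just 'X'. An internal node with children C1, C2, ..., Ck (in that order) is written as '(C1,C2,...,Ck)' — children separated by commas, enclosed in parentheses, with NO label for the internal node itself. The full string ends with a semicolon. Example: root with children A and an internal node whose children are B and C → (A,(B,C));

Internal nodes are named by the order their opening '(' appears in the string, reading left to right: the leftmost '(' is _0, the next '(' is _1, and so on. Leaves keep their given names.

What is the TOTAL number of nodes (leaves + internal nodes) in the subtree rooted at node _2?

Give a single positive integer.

Answer: 5

Derivation:
Newick: ((W,B),(U,S,A,X));
Locate _2: it is the '(' at position 7 (the 3rd '(' reading left to right).
Query: subtree rooted at _2
_2: subtree_size = 1 + 4
  U: subtree_size = 1 + 0
  S: subtree_size = 1 + 0
  A: subtree_size = 1 + 0
  X: subtree_size = 1 + 0
Total subtree size of _2: 5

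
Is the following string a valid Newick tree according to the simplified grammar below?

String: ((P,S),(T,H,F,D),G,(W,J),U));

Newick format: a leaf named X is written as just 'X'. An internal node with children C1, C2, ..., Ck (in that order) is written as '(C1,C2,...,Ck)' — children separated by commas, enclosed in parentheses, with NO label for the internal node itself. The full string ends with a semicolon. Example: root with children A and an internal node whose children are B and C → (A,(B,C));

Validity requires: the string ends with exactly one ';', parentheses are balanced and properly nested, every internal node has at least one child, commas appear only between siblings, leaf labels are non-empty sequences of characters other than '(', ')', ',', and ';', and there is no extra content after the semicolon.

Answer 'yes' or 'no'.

Input: ((P,S),(T,H,F,D),G,(W,J),U));
Paren balance: 4 '(' vs 5 ')' MISMATCH
Ends with single ';': True
Full parse: FAILS (extra content after tree at pos 27)
Valid: False

Answer: no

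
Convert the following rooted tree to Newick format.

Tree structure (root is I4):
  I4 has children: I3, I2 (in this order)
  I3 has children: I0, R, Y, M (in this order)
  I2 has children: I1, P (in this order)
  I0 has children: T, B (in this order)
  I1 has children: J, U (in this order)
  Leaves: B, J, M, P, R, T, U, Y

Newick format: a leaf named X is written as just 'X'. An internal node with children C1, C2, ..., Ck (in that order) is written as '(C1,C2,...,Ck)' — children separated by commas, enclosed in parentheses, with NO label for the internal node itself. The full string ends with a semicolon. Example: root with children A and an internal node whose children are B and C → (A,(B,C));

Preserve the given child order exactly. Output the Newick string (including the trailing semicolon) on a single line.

internal I4 with children ['I3', 'I2']
  internal I3 with children ['I0', 'R', 'Y', 'M']
    internal I0 with children ['T', 'B']
      leaf 'T' → 'T'
      leaf 'B' → 'B'
    → '(T,B)'
    leaf 'R' → 'R'
    leaf 'Y' → 'Y'
    leaf 'M' → 'M'
  → '((T,B),R,Y,M)'
  internal I2 with children ['I1', 'P']
    internal I1 with children ['J', 'U']
      leaf 'J' → 'J'
      leaf 'U' → 'U'
    → '(J,U)'
    leaf 'P' → 'P'
  → '((J,U),P)'
→ '(((T,B),R,Y,M),((J,U),P))'
Final: (((T,B),R,Y,M),((J,U),P));

Answer: (((T,B),R,Y,M),((J,U),P));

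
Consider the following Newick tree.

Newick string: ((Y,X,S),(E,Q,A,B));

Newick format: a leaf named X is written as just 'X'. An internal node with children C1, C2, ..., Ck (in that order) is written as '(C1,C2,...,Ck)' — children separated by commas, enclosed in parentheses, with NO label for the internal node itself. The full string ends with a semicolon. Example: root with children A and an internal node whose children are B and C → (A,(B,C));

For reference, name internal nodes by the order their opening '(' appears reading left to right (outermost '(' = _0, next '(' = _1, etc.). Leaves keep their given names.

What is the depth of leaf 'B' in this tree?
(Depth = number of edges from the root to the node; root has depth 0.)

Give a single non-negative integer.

Newick: ((Y,X,S),(E,Q,A,B));
Naming internals by '(' encounter order: outermost '(' = _0, next = _1, ...
Query node: B
Path from root: _0 -> _2 -> B
Depth of B: 2 (number of edges from root)

Answer: 2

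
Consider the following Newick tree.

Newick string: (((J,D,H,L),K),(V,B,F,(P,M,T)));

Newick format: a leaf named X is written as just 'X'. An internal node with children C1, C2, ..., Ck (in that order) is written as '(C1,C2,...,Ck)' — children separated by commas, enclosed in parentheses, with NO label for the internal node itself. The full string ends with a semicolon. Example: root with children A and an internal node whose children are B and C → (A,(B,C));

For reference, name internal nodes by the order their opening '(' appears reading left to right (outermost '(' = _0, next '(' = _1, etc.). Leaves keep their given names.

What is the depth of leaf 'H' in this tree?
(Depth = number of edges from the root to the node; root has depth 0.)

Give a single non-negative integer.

Newick: (((J,D,H,L),K),(V,B,F,(P,M,T)));
Naming internals by '(' encounter order: outermost '(' = _0, next = _1, ...
Query node: H
Path from root: _0 -> _1 -> _2 -> H
Depth of H: 3 (number of edges from root)

Answer: 3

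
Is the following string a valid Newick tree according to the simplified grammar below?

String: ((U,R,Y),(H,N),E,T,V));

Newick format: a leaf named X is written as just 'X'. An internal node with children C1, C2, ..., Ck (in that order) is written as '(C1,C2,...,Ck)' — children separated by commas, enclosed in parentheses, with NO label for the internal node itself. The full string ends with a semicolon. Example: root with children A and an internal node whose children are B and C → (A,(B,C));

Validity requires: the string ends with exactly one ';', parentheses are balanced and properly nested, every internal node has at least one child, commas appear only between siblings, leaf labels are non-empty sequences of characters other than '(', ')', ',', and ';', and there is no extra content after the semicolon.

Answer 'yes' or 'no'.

Answer: no

Derivation:
Input: ((U,R,Y),(H,N),E,T,V));
Paren balance: 3 '(' vs 4 ')' MISMATCH
Ends with single ';': True
Full parse: FAILS (extra content after tree at pos 21)
Valid: False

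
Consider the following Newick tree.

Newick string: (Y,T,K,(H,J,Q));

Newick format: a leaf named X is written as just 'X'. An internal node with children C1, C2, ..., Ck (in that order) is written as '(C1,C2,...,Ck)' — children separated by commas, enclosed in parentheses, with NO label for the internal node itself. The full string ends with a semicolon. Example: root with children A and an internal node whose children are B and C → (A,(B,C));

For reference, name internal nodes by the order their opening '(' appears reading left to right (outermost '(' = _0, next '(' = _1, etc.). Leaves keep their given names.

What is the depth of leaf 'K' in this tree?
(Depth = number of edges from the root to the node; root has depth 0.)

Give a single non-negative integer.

Answer: 1

Derivation:
Newick: (Y,T,K,(H,J,Q));
Naming internals by '(' encounter order: outermost '(' = _0, next = _1, ...
Query node: K
Path from root: _0 -> K
Depth of K: 1 (number of edges from root)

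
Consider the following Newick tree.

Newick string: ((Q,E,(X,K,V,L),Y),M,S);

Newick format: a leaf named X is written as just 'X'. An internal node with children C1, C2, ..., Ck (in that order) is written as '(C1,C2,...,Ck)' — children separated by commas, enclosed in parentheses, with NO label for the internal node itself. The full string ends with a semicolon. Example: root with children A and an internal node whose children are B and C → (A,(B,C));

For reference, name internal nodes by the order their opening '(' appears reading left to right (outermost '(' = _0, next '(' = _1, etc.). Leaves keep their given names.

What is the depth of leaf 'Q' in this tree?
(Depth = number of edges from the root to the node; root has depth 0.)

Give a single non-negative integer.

Answer: 2

Derivation:
Newick: ((Q,E,(X,K,V,L),Y),M,S);
Naming internals by '(' encounter order: outermost '(' = _0, next = _1, ...
Query node: Q
Path from root: _0 -> _1 -> Q
Depth of Q: 2 (number of edges from root)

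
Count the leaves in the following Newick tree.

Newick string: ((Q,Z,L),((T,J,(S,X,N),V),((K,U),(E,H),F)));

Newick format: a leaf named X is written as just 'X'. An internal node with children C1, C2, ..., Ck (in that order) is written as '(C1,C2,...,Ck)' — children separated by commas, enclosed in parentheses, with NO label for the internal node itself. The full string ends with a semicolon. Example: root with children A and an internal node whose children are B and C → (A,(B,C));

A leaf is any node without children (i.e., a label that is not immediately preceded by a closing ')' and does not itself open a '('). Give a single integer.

Newick: ((Q,Z,L),((T,J,(S,X,N),V),((K,U),(E,H),F)));
Scan left-to-right; a leaf is any maximal label run not followed by '(':
  pos 2: leaf 'Q' → count = 1
  pos 4: leaf 'Z' → count = 2
  pos 6: leaf 'L' → count = 3
  pos 11: leaf 'T' → count = 4
  pos 13: leaf 'J' → count = 5
  pos 16: leaf 'S' → count = 6
  pos 18: leaf 'X' → count = 7
  pos 20: leaf 'N' → count = 8
  pos 23: leaf 'V' → count = 9
  pos 28: leaf 'K' → count = 10
  pos 30: leaf 'U' → count = 11
  pos 34: leaf 'E' → count = 12
  pos 36: leaf 'H' → count = 13
  pos 39: leaf 'F' → count = 14
Total leaves: 14

Answer: 14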